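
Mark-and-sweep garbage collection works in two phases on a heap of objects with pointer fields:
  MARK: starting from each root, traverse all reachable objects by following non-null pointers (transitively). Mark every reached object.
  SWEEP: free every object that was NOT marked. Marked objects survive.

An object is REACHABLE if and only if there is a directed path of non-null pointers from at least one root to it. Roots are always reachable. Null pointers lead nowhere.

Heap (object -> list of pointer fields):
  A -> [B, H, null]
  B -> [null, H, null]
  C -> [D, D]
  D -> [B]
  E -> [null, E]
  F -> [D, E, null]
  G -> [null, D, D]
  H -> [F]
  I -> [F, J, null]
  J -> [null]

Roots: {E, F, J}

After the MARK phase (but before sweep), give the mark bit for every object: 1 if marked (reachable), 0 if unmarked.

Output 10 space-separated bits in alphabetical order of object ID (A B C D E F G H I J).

Answer: 0 1 0 1 1 1 0 1 0 1

Derivation:
Roots: E F J
Mark E: refs=null E, marked=E
Mark F: refs=D E null, marked=E F
Mark J: refs=null, marked=E F J
Mark D: refs=B, marked=D E F J
Mark B: refs=null H null, marked=B D E F J
Mark H: refs=F, marked=B D E F H J
Unmarked (collected): A C G I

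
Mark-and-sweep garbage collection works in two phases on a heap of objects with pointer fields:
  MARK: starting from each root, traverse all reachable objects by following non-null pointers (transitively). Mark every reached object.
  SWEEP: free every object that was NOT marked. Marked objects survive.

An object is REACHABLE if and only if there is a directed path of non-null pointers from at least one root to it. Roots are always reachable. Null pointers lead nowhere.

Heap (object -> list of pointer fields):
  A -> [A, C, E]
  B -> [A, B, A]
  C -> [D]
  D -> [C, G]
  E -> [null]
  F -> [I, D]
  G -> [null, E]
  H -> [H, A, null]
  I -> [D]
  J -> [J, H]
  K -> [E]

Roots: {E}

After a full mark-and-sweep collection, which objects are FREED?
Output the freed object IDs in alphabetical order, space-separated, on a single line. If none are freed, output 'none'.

Roots: E
Mark E: refs=null, marked=E
Unmarked (collected): A B C D F G H I J K

Answer: A B C D F G H I J K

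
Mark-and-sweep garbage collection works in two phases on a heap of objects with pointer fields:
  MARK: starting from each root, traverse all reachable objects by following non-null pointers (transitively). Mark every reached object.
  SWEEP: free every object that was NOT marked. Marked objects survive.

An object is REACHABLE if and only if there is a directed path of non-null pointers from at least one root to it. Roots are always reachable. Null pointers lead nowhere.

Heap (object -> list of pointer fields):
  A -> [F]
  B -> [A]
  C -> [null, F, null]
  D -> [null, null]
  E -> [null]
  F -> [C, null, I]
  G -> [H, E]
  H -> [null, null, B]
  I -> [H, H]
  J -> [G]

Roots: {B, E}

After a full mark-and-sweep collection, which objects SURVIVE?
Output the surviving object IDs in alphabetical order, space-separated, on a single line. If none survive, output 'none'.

Roots: B E
Mark B: refs=A, marked=B
Mark E: refs=null, marked=B E
Mark A: refs=F, marked=A B E
Mark F: refs=C null I, marked=A B E F
Mark C: refs=null F null, marked=A B C E F
Mark I: refs=H H, marked=A B C E F I
Mark H: refs=null null B, marked=A B C E F H I
Unmarked (collected): D G J

Answer: A B C E F H I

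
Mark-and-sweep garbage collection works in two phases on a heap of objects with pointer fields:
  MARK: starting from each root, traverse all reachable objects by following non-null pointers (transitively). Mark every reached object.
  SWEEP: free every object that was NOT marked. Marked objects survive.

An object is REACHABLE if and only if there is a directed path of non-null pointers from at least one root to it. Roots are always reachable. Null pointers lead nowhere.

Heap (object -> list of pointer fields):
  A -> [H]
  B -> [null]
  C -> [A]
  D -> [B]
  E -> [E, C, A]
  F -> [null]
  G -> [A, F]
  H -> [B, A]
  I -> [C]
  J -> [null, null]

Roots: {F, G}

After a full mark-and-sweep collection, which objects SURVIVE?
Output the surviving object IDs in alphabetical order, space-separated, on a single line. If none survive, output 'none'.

Answer: A B F G H

Derivation:
Roots: F G
Mark F: refs=null, marked=F
Mark G: refs=A F, marked=F G
Mark A: refs=H, marked=A F G
Mark H: refs=B A, marked=A F G H
Mark B: refs=null, marked=A B F G H
Unmarked (collected): C D E I J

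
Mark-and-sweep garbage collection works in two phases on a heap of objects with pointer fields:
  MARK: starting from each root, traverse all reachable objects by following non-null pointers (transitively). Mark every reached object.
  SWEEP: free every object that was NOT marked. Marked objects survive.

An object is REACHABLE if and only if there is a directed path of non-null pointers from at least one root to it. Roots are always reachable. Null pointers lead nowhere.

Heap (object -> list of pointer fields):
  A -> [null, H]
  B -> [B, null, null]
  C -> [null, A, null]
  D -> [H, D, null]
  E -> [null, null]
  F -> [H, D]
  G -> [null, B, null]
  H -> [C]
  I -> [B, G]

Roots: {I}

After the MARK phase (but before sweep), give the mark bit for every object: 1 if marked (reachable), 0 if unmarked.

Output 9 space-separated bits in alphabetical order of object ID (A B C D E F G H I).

Roots: I
Mark I: refs=B G, marked=I
Mark B: refs=B null null, marked=B I
Mark G: refs=null B null, marked=B G I
Unmarked (collected): A C D E F H

Answer: 0 1 0 0 0 0 1 0 1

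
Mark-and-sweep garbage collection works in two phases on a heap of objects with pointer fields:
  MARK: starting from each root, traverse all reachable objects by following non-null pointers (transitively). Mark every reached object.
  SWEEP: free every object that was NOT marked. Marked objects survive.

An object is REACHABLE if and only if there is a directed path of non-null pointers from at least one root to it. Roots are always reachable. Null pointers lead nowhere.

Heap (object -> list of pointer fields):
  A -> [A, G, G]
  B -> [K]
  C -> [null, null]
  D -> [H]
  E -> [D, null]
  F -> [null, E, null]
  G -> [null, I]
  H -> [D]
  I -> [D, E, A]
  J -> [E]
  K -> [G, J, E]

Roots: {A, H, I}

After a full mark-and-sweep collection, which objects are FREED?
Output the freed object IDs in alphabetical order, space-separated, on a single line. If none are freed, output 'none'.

Answer: B C F J K

Derivation:
Roots: A H I
Mark A: refs=A G G, marked=A
Mark H: refs=D, marked=A H
Mark I: refs=D E A, marked=A H I
Mark G: refs=null I, marked=A G H I
Mark D: refs=H, marked=A D G H I
Mark E: refs=D null, marked=A D E G H I
Unmarked (collected): B C F J K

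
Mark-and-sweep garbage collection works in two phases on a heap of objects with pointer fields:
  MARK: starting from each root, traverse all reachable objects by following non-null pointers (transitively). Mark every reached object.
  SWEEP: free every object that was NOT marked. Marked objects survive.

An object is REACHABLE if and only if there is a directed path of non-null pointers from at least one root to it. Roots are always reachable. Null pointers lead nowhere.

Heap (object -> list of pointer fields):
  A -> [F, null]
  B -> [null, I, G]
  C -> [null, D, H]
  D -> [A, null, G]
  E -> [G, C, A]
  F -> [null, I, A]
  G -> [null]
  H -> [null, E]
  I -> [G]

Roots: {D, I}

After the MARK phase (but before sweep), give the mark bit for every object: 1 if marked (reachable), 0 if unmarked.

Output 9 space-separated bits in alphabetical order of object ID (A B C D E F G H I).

Answer: 1 0 0 1 0 1 1 0 1

Derivation:
Roots: D I
Mark D: refs=A null G, marked=D
Mark I: refs=G, marked=D I
Mark A: refs=F null, marked=A D I
Mark G: refs=null, marked=A D G I
Mark F: refs=null I A, marked=A D F G I
Unmarked (collected): B C E H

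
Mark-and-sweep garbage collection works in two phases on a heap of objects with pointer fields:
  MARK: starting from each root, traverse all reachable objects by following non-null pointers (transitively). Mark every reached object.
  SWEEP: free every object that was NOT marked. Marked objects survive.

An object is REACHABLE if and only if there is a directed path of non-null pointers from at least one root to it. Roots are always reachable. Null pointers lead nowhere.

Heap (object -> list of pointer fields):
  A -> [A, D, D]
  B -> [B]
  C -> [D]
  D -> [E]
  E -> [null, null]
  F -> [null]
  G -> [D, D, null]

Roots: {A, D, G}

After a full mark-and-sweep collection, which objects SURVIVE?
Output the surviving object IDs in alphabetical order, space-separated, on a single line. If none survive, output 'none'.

Roots: A D G
Mark A: refs=A D D, marked=A
Mark D: refs=E, marked=A D
Mark G: refs=D D null, marked=A D G
Mark E: refs=null null, marked=A D E G
Unmarked (collected): B C F

Answer: A D E G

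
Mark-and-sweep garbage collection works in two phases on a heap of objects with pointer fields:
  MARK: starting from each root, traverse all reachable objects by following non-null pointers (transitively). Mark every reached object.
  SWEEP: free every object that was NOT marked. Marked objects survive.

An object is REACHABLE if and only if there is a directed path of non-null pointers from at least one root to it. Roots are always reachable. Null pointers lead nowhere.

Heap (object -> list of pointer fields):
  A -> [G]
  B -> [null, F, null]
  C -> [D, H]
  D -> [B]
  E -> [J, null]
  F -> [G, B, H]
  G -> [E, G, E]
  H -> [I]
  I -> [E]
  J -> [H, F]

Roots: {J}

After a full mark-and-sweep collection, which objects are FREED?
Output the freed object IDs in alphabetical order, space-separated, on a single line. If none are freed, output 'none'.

Answer: A C D

Derivation:
Roots: J
Mark J: refs=H F, marked=J
Mark H: refs=I, marked=H J
Mark F: refs=G B H, marked=F H J
Mark I: refs=E, marked=F H I J
Mark G: refs=E G E, marked=F G H I J
Mark B: refs=null F null, marked=B F G H I J
Mark E: refs=J null, marked=B E F G H I J
Unmarked (collected): A C D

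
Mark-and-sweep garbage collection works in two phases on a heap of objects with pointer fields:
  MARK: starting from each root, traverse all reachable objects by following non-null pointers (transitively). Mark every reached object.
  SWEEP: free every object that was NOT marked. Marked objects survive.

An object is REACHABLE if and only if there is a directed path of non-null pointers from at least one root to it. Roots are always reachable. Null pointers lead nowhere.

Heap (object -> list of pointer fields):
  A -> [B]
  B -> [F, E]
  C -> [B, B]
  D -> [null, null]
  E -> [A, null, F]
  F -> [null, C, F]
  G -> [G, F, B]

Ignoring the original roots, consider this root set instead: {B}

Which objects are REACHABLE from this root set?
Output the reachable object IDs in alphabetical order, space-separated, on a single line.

Roots: B
Mark B: refs=F E, marked=B
Mark F: refs=null C F, marked=B F
Mark E: refs=A null F, marked=B E F
Mark C: refs=B B, marked=B C E F
Mark A: refs=B, marked=A B C E F
Unmarked (collected): D G

Answer: A B C E F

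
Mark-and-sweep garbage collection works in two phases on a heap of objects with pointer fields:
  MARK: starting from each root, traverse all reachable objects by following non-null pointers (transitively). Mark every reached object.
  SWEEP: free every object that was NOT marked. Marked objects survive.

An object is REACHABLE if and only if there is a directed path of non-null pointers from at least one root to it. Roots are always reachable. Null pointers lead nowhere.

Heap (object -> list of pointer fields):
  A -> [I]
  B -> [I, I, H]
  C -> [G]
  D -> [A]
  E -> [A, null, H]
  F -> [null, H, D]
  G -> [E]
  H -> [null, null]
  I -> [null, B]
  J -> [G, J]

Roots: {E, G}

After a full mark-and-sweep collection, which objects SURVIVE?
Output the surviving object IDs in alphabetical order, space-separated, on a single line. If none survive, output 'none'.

Answer: A B E G H I

Derivation:
Roots: E G
Mark E: refs=A null H, marked=E
Mark G: refs=E, marked=E G
Mark A: refs=I, marked=A E G
Mark H: refs=null null, marked=A E G H
Mark I: refs=null B, marked=A E G H I
Mark B: refs=I I H, marked=A B E G H I
Unmarked (collected): C D F J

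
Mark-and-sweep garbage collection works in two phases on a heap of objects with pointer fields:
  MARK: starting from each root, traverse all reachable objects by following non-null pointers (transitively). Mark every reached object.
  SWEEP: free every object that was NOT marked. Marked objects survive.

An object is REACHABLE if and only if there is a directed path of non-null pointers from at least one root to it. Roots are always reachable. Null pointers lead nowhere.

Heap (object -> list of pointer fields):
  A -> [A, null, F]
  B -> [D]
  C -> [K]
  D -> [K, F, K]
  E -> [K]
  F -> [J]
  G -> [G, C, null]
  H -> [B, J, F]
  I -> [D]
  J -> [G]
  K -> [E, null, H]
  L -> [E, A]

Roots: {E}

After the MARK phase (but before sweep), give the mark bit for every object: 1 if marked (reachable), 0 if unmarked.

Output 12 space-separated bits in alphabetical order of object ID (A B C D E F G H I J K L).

Answer: 0 1 1 1 1 1 1 1 0 1 1 0

Derivation:
Roots: E
Mark E: refs=K, marked=E
Mark K: refs=E null H, marked=E K
Mark H: refs=B J F, marked=E H K
Mark B: refs=D, marked=B E H K
Mark J: refs=G, marked=B E H J K
Mark F: refs=J, marked=B E F H J K
Mark D: refs=K F K, marked=B D E F H J K
Mark G: refs=G C null, marked=B D E F G H J K
Mark C: refs=K, marked=B C D E F G H J K
Unmarked (collected): A I L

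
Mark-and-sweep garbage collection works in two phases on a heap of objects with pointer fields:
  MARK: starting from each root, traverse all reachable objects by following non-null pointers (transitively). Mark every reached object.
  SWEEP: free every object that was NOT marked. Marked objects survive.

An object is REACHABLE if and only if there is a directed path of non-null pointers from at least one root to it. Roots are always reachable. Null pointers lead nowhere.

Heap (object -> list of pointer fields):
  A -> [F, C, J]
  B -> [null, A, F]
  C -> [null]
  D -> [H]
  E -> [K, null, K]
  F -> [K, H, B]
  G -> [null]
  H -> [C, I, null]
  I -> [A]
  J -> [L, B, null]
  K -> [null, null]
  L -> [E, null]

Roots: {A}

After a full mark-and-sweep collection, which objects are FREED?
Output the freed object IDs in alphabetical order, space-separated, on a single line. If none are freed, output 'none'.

Roots: A
Mark A: refs=F C J, marked=A
Mark F: refs=K H B, marked=A F
Mark C: refs=null, marked=A C F
Mark J: refs=L B null, marked=A C F J
Mark K: refs=null null, marked=A C F J K
Mark H: refs=C I null, marked=A C F H J K
Mark B: refs=null A F, marked=A B C F H J K
Mark L: refs=E null, marked=A B C F H J K L
Mark I: refs=A, marked=A B C F H I J K L
Mark E: refs=K null K, marked=A B C E F H I J K L
Unmarked (collected): D G

Answer: D G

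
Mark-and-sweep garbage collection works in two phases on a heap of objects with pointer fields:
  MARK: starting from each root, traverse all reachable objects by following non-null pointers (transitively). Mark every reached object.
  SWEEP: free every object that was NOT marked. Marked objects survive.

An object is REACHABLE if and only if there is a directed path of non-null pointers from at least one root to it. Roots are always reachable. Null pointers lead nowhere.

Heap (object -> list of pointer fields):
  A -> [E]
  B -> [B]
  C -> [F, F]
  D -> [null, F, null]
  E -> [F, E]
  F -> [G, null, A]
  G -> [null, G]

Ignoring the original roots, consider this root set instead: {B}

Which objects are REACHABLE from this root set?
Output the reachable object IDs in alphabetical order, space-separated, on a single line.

Roots: B
Mark B: refs=B, marked=B
Unmarked (collected): A C D E F G

Answer: B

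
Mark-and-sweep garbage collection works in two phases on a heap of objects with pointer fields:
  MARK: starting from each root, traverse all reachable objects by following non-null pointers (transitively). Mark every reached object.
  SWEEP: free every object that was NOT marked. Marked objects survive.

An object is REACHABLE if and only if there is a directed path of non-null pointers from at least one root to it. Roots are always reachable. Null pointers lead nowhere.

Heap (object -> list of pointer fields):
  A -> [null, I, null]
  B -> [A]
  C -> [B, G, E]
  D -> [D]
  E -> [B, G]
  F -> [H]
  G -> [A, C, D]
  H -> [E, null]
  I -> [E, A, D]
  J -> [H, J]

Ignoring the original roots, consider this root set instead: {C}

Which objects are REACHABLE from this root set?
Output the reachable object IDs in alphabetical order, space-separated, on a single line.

Roots: C
Mark C: refs=B G E, marked=C
Mark B: refs=A, marked=B C
Mark G: refs=A C D, marked=B C G
Mark E: refs=B G, marked=B C E G
Mark A: refs=null I null, marked=A B C E G
Mark D: refs=D, marked=A B C D E G
Mark I: refs=E A D, marked=A B C D E G I
Unmarked (collected): F H J

Answer: A B C D E G I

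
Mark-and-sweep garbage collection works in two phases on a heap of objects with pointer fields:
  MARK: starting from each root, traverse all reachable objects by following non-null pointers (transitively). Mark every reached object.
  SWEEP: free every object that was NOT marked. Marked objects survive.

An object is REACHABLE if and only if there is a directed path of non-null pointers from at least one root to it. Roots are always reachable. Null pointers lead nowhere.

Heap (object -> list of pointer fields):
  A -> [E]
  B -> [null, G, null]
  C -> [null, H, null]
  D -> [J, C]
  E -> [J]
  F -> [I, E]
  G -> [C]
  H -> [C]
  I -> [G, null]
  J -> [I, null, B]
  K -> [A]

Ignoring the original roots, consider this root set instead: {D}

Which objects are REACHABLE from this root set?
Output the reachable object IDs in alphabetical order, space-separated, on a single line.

Answer: B C D G H I J

Derivation:
Roots: D
Mark D: refs=J C, marked=D
Mark J: refs=I null B, marked=D J
Mark C: refs=null H null, marked=C D J
Mark I: refs=G null, marked=C D I J
Mark B: refs=null G null, marked=B C D I J
Mark H: refs=C, marked=B C D H I J
Mark G: refs=C, marked=B C D G H I J
Unmarked (collected): A E F K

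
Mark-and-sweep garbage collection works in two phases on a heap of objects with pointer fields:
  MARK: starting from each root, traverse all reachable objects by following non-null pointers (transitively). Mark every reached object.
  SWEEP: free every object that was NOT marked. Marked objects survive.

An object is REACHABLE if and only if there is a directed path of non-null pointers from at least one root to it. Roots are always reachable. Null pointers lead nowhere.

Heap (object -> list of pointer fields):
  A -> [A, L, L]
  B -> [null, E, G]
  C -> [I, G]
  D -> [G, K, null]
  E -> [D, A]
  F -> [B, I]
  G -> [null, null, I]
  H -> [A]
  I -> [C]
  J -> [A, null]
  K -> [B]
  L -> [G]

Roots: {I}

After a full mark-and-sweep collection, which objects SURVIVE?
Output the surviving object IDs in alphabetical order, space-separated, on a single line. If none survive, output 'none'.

Roots: I
Mark I: refs=C, marked=I
Mark C: refs=I G, marked=C I
Mark G: refs=null null I, marked=C G I
Unmarked (collected): A B D E F H J K L

Answer: C G I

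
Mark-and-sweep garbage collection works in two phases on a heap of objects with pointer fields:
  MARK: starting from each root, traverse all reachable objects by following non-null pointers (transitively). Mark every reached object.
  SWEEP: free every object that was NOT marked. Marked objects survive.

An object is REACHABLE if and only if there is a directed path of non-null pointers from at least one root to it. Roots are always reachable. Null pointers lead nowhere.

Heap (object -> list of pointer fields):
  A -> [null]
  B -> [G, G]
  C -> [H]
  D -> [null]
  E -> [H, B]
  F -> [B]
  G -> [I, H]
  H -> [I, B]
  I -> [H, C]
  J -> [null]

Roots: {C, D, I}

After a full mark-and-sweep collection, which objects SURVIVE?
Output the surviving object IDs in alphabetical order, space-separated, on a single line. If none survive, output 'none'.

Answer: B C D G H I

Derivation:
Roots: C D I
Mark C: refs=H, marked=C
Mark D: refs=null, marked=C D
Mark I: refs=H C, marked=C D I
Mark H: refs=I B, marked=C D H I
Mark B: refs=G G, marked=B C D H I
Mark G: refs=I H, marked=B C D G H I
Unmarked (collected): A E F J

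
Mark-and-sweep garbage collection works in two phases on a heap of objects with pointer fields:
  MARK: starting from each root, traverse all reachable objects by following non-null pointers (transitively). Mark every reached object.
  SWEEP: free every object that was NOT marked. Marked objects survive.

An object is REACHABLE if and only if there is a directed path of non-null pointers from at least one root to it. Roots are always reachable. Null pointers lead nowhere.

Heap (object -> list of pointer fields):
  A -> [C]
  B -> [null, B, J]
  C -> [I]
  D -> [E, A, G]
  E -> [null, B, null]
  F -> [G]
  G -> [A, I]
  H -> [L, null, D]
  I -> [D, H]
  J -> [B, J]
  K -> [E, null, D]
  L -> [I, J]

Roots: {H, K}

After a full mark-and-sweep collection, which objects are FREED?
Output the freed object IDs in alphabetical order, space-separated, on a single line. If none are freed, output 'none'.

Answer: F

Derivation:
Roots: H K
Mark H: refs=L null D, marked=H
Mark K: refs=E null D, marked=H K
Mark L: refs=I J, marked=H K L
Mark D: refs=E A G, marked=D H K L
Mark E: refs=null B null, marked=D E H K L
Mark I: refs=D H, marked=D E H I K L
Mark J: refs=B J, marked=D E H I J K L
Mark A: refs=C, marked=A D E H I J K L
Mark G: refs=A I, marked=A D E G H I J K L
Mark B: refs=null B J, marked=A B D E G H I J K L
Mark C: refs=I, marked=A B C D E G H I J K L
Unmarked (collected): F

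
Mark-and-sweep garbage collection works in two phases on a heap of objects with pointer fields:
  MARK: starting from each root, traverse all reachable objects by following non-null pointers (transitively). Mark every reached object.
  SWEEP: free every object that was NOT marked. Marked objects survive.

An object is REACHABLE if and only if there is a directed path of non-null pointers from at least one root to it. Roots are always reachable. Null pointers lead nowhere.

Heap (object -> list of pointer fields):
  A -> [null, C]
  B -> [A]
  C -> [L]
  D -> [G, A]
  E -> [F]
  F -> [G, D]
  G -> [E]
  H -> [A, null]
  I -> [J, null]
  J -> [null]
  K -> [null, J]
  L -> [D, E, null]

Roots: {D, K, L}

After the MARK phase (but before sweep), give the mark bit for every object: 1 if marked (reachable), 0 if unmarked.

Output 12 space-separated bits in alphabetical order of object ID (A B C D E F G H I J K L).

Answer: 1 0 1 1 1 1 1 0 0 1 1 1

Derivation:
Roots: D K L
Mark D: refs=G A, marked=D
Mark K: refs=null J, marked=D K
Mark L: refs=D E null, marked=D K L
Mark G: refs=E, marked=D G K L
Mark A: refs=null C, marked=A D G K L
Mark J: refs=null, marked=A D G J K L
Mark E: refs=F, marked=A D E G J K L
Mark C: refs=L, marked=A C D E G J K L
Mark F: refs=G D, marked=A C D E F G J K L
Unmarked (collected): B H I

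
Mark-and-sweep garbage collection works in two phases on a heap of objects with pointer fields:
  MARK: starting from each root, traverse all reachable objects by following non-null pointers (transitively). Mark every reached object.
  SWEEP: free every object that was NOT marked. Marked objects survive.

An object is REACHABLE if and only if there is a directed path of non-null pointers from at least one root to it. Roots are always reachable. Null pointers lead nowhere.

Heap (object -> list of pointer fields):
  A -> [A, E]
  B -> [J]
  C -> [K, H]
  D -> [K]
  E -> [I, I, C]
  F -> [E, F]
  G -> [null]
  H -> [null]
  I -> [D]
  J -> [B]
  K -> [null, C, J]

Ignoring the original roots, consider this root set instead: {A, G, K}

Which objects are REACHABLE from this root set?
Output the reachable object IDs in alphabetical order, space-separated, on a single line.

Answer: A B C D E G H I J K

Derivation:
Roots: A G K
Mark A: refs=A E, marked=A
Mark G: refs=null, marked=A G
Mark K: refs=null C J, marked=A G K
Mark E: refs=I I C, marked=A E G K
Mark C: refs=K H, marked=A C E G K
Mark J: refs=B, marked=A C E G J K
Mark I: refs=D, marked=A C E G I J K
Mark H: refs=null, marked=A C E G H I J K
Mark B: refs=J, marked=A B C E G H I J K
Mark D: refs=K, marked=A B C D E G H I J K
Unmarked (collected): F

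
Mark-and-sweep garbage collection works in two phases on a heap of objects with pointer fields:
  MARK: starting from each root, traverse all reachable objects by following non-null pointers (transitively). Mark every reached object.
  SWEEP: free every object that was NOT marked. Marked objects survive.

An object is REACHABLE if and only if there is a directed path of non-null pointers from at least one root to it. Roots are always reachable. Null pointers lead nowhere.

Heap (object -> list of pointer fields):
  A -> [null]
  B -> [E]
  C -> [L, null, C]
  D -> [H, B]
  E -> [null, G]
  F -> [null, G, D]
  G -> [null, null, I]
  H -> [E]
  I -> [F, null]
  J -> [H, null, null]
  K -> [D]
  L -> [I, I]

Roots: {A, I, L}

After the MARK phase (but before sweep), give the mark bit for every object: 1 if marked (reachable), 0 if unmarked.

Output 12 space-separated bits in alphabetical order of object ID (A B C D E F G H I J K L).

Roots: A I L
Mark A: refs=null, marked=A
Mark I: refs=F null, marked=A I
Mark L: refs=I I, marked=A I L
Mark F: refs=null G D, marked=A F I L
Mark G: refs=null null I, marked=A F G I L
Mark D: refs=H B, marked=A D F G I L
Mark H: refs=E, marked=A D F G H I L
Mark B: refs=E, marked=A B D F G H I L
Mark E: refs=null G, marked=A B D E F G H I L
Unmarked (collected): C J K

Answer: 1 1 0 1 1 1 1 1 1 0 0 1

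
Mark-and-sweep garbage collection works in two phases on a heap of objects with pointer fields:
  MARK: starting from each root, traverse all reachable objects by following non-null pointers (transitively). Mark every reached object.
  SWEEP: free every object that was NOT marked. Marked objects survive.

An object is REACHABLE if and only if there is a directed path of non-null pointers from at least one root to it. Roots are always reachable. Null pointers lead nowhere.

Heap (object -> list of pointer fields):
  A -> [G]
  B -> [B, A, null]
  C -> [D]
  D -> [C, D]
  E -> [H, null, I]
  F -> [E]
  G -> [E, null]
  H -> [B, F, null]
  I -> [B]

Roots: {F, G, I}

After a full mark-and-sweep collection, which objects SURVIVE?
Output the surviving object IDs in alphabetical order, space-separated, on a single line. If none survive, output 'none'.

Roots: F G I
Mark F: refs=E, marked=F
Mark G: refs=E null, marked=F G
Mark I: refs=B, marked=F G I
Mark E: refs=H null I, marked=E F G I
Mark B: refs=B A null, marked=B E F G I
Mark H: refs=B F null, marked=B E F G H I
Mark A: refs=G, marked=A B E F G H I
Unmarked (collected): C D

Answer: A B E F G H I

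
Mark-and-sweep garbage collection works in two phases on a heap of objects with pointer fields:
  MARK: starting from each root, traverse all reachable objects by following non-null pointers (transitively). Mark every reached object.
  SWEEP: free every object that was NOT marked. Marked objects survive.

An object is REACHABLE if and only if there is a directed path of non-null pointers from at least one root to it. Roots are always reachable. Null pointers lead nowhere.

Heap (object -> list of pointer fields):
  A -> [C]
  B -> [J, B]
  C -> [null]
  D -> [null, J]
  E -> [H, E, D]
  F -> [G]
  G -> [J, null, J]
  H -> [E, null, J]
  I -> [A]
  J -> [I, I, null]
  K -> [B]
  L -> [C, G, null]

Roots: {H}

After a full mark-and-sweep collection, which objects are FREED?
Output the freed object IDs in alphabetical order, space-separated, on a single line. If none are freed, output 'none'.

Roots: H
Mark H: refs=E null J, marked=H
Mark E: refs=H E D, marked=E H
Mark J: refs=I I null, marked=E H J
Mark D: refs=null J, marked=D E H J
Mark I: refs=A, marked=D E H I J
Mark A: refs=C, marked=A D E H I J
Mark C: refs=null, marked=A C D E H I J
Unmarked (collected): B F G K L

Answer: B F G K L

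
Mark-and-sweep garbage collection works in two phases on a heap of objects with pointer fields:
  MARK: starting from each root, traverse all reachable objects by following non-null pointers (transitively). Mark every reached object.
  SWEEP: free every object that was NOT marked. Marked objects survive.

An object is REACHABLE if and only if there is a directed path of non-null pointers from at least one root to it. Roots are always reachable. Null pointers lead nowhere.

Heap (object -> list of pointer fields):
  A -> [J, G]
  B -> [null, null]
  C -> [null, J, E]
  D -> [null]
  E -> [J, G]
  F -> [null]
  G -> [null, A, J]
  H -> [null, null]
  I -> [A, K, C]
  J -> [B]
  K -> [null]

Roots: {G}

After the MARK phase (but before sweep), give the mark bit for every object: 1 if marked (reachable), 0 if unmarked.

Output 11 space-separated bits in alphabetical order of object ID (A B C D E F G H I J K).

Answer: 1 1 0 0 0 0 1 0 0 1 0

Derivation:
Roots: G
Mark G: refs=null A J, marked=G
Mark A: refs=J G, marked=A G
Mark J: refs=B, marked=A G J
Mark B: refs=null null, marked=A B G J
Unmarked (collected): C D E F H I K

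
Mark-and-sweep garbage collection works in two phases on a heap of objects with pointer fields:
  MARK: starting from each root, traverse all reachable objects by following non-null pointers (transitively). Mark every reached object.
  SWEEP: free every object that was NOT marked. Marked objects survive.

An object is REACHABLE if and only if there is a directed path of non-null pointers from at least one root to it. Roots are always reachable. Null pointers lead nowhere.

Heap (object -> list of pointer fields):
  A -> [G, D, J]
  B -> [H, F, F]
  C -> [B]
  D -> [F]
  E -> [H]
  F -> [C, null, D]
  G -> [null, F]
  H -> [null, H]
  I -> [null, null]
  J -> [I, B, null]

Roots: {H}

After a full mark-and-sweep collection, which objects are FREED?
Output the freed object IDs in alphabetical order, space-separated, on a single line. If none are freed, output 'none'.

Roots: H
Mark H: refs=null H, marked=H
Unmarked (collected): A B C D E F G I J

Answer: A B C D E F G I J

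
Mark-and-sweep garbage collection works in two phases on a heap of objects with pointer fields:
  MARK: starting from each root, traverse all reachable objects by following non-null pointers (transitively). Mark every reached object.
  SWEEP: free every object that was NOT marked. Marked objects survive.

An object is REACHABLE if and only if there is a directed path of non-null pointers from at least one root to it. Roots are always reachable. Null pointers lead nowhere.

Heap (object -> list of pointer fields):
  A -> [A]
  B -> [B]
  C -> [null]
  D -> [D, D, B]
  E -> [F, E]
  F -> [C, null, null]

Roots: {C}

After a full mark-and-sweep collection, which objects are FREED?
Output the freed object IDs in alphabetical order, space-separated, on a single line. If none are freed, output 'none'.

Answer: A B D E F

Derivation:
Roots: C
Mark C: refs=null, marked=C
Unmarked (collected): A B D E F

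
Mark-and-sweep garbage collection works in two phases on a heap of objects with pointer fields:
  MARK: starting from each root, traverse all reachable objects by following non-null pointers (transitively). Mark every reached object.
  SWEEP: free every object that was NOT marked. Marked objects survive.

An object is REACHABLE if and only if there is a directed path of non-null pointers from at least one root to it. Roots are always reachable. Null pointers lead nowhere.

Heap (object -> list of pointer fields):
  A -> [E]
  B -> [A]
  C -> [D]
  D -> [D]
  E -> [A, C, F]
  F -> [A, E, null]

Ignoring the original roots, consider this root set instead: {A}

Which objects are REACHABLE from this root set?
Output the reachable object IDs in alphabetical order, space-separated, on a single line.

Answer: A C D E F

Derivation:
Roots: A
Mark A: refs=E, marked=A
Mark E: refs=A C F, marked=A E
Mark C: refs=D, marked=A C E
Mark F: refs=A E null, marked=A C E F
Mark D: refs=D, marked=A C D E F
Unmarked (collected): B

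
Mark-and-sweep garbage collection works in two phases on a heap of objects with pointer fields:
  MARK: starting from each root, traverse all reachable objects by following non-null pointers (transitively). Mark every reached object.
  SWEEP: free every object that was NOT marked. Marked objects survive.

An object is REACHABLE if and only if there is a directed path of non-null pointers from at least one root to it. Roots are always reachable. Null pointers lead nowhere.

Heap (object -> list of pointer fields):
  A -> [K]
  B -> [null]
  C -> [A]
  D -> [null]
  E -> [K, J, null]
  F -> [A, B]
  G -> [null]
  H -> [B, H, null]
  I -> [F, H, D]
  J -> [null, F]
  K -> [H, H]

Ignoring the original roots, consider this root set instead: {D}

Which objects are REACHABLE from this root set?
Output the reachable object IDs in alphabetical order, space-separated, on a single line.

Roots: D
Mark D: refs=null, marked=D
Unmarked (collected): A B C E F G H I J K

Answer: D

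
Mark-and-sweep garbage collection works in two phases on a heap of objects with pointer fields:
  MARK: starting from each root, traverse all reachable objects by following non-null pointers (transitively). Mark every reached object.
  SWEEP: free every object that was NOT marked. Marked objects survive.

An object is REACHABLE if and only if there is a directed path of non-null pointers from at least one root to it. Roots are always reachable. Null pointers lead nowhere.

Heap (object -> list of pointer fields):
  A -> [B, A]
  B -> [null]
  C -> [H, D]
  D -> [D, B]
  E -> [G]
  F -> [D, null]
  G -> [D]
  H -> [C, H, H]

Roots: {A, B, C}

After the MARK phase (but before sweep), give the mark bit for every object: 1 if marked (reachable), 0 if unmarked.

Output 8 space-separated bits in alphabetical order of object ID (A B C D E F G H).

Roots: A B C
Mark A: refs=B A, marked=A
Mark B: refs=null, marked=A B
Mark C: refs=H D, marked=A B C
Mark H: refs=C H H, marked=A B C H
Mark D: refs=D B, marked=A B C D H
Unmarked (collected): E F G

Answer: 1 1 1 1 0 0 0 1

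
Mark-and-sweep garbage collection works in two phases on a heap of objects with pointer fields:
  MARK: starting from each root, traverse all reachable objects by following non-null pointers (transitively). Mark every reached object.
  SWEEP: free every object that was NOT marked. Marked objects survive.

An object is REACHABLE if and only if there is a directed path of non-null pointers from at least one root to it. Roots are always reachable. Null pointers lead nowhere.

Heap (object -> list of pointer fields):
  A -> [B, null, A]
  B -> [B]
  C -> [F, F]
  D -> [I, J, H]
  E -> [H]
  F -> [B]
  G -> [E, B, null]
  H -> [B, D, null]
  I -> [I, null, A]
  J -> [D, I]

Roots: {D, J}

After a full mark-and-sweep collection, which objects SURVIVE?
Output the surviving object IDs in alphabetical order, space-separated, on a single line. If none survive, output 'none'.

Answer: A B D H I J

Derivation:
Roots: D J
Mark D: refs=I J H, marked=D
Mark J: refs=D I, marked=D J
Mark I: refs=I null A, marked=D I J
Mark H: refs=B D null, marked=D H I J
Mark A: refs=B null A, marked=A D H I J
Mark B: refs=B, marked=A B D H I J
Unmarked (collected): C E F G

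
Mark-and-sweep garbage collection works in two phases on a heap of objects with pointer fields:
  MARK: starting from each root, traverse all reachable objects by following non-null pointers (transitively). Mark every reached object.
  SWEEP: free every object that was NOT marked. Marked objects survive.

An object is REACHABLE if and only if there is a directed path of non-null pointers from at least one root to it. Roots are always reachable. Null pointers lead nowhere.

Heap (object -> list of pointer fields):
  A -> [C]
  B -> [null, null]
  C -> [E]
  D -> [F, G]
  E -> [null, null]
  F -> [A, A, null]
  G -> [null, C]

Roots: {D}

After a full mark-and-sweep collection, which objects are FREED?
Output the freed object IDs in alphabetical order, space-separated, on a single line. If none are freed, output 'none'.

Roots: D
Mark D: refs=F G, marked=D
Mark F: refs=A A null, marked=D F
Mark G: refs=null C, marked=D F G
Mark A: refs=C, marked=A D F G
Mark C: refs=E, marked=A C D F G
Mark E: refs=null null, marked=A C D E F G
Unmarked (collected): B

Answer: B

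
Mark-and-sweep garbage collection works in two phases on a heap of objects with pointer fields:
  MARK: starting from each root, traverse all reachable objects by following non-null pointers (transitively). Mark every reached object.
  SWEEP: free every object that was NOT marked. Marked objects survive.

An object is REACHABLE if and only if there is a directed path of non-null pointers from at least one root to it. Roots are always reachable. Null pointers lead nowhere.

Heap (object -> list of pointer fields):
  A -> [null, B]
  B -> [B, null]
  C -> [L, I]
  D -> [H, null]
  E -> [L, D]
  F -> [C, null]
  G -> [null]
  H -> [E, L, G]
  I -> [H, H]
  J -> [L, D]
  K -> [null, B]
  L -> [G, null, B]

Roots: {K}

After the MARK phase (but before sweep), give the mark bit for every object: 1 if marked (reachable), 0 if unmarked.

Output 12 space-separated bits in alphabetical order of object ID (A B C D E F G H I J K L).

Answer: 0 1 0 0 0 0 0 0 0 0 1 0

Derivation:
Roots: K
Mark K: refs=null B, marked=K
Mark B: refs=B null, marked=B K
Unmarked (collected): A C D E F G H I J L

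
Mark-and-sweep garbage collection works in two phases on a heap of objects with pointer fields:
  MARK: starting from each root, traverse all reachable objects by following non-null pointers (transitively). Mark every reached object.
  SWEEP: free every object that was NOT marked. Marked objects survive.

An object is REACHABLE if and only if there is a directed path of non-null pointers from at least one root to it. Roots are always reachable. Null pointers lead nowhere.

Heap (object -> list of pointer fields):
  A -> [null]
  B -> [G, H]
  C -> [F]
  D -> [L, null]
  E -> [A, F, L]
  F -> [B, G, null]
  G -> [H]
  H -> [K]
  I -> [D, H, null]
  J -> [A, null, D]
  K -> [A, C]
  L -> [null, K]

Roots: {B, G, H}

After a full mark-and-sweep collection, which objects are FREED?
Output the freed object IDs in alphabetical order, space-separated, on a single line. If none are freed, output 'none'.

Roots: B G H
Mark B: refs=G H, marked=B
Mark G: refs=H, marked=B G
Mark H: refs=K, marked=B G H
Mark K: refs=A C, marked=B G H K
Mark A: refs=null, marked=A B G H K
Mark C: refs=F, marked=A B C G H K
Mark F: refs=B G null, marked=A B C F G H K
Unmarked (collected): D E I J L

Answer: D E I J L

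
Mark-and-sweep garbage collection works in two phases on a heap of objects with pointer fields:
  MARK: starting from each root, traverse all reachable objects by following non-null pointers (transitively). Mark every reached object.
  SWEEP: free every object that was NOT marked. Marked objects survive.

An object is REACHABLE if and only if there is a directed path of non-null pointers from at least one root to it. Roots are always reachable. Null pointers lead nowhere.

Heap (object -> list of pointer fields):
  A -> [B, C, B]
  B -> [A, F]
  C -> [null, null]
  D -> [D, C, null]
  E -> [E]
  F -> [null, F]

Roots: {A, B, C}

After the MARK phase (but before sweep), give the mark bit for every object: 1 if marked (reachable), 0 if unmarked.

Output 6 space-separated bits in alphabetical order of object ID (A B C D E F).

Answer: 1 1 1 0 0 1

Derivation:
Roots: A B C
Mark A: refs=B C B, marked=A
Mark B: refs=A F, marked=A B
Mark C: refs=null null, marked=A B C
Mark F: refs=null F, marked=A B C F
Unmarked (collected): D E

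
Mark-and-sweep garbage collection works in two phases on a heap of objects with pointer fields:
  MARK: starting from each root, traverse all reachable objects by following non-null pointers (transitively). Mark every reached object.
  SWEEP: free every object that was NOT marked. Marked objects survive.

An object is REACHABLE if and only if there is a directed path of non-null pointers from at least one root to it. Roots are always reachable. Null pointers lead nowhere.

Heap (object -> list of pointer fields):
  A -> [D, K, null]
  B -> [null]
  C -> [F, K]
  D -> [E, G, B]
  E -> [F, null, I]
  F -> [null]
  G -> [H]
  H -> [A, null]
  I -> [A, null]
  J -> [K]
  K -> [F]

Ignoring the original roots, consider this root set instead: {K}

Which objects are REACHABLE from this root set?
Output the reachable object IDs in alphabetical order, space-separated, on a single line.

Roots: K
Mark K: refs=F, marked=K
Mark F: refs=null, marked=F K
Unmarked (collected): A B C D E G H I J

Answer: F K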